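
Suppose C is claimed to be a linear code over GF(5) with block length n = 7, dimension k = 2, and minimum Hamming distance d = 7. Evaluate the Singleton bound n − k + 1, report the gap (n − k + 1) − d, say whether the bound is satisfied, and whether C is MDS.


Singleton RHS = n − k + 1 = 6, slack = -1, bound violated (no such code; not MDS).

Singleton bound: d ≤ n − k + 1.
Here n = 7, k = 2, so n − k + 1 = 6.
Given d = 7, check d ≤ 6: NO.
Slack = (n − k + 1) − d = -1.
The slack is negative: d = 7 exceeds n − k + 1 = 6 by 1, so the Singleton bound is violated and no linear [7, 2, 7]_5 code can exist. In particular it is not MDS (MDS requires d = n − k + 1 exactly).
Description: the claimed parameters are [7, 2, 7]_5; such a code would be impossible (violates the Singleton bound).


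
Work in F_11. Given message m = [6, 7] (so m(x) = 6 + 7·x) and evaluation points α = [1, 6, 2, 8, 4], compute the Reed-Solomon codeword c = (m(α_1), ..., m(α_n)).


c = [2, 4, 9, 7, 1]

Message polynomial: m(x) = 6 + 7·x (mod 11).
For each evaluation point α_i, compute m(α_i) mod 11:
  α_1 = 1: Horner steps 7 → 2, so m(1) = 2.
  α_2 = 6: Horner steps 7 → 4, so m(6) = 4.
  α_3 = 2: Horner steps 7 → 9, so m(2) = 9.
  α_4 = 8: Horner steps 7 → 7, so m(8) = 7.
  α_5 = 4: Horner steps 7 → 1, so m(4) = 1.
Codeword c = [2, 4, 9, 7, 1] ∈ F_11^5.


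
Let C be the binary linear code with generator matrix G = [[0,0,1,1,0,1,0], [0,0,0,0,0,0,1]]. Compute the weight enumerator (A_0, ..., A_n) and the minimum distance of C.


Weight distribution: A_0 = 1, A_1 = 1, A_3 = 1, A_4 = 1. Minimum distance d = 1.

Enumerate all 2^2 = 4 messages m ∈ F_2^2.
For each, compute codeword c = mG in F_2^7, then tally its weight.
  m = 00 → c = 0000000, weight = 0.
  m = 10 → c = 0011010, weight = 3.
  m = 01 → c = 0000001, weight = 1.
  m = 11 → c = 0011011, weight = 4.
Tally weights:
  weight 0: 1 codewords.
  weight 1: 1 codewords.
  weight 3: 1 codewords.
  weight 4: 1 codewords.
Minimum distance d = smallest w > 0 with A_w > 0 = 1.
Sanity: Σ A_w = 4 = 2^2 = 4 ✓.


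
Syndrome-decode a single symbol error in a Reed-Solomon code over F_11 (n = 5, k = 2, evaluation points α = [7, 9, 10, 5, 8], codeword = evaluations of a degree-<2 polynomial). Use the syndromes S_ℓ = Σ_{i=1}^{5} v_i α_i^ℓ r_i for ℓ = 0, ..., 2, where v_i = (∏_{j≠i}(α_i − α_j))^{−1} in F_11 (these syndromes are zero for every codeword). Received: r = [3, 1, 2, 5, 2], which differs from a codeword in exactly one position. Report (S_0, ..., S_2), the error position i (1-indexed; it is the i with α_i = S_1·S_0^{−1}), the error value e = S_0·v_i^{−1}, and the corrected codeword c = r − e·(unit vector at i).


S = (3, 8, 3), error at position 3, error magnitude e = 2, c = [3, 1, 0, 5, 2].

Step 1: column multipliers v_i = (∏_{j≠i}(α_i − α_j))^{−1} mod 11.
  i = 1 (α = 7): (7−9)(7−10)(7−5)(7−8) = (−2)·(−3)·2·(−1) = −12 ≡ 10, so v_1 = 10^{−1} = 10 (mod 11).
  i = 2 (α = 9): (9−7)(9−10)(9−5)(9−8) = 2·(−1)·4·1 = −8 ≡ 3, so v_2 = 3^{−1} = 4 (mod 11).
  i = 3 (α = 10): (10−7)(10−9)(10−5)(10−8) = 3·1·5·2 = 30 ≡ 8, so v_3 = 8^{−1} = 7 (mod 11).
  i = 4 (α = 5): (5−7)(5−9)(5−10)(5−8) = (−2)·(−4)·(−5)·(−3) = 120 ≡ 10, so v_4 = 10^{−1} = 10 (mod 11).
  i = 5 (α = 8): (8−7)(8−9)(8−10)(8−5) = 1·(−1)·(−2)·3 = 6 ≡ 6, so v_5 = 6^{−1} = 2 (mod 11).
  v = [10, 4, 7, 10, 2].
Step 2: syndromes of r = [3, 1, 2, 5, 2] (all sums mod 11).
  S_0 = Σ v_i r_i = 10·3 + 4·1 + 7·2 + 10·5 + 2·2 = 102 ≡ 3.
  S_1 = Σ v_i α_i r_i = 10·7·3 + 4·9·1 + 7·10·2 + 10·5·5 + 2·8·2 = 668 ≡ 8.
  α_i^2 mod 11 = [5, 4, 1, 3, 9].
  S_2 = Σ v_i α_i^2 r_i = 10·5·3 + 4·4·1 + 7·1·2 + 10·3·5 + 2·9·2 = 366 ≡ 3.
  S = (3, 8, 3) ≠ 0, so r is not a codeword (an error is present).
Step 3: locate the error. For a single error e at position i, S_ℓ = v_i·e·α_i^ℓ, so α_err = S_1/S_0.
  S_0^{−1} = 3^{−1} = 4 (mod 11), so α_err = 8·4 = 32 ≡ 10 = α_3. Error position i = 3.
  Consistency check: S_2/S_1 = 3·7 = 21 ≡ 10 = α_err ✓ (single-error assumption holds).
Step 4: error magnitude e = S_0/v_3 = S_0·∏_{j≠3}(α_3 − α_j) = 3·8 = 24 ≡ 2 (mod 11).
Step 5: correct position 3: c_3 = r_3 − e = 2 − 2 ≡ 0 (mod 11). Hence c = [3, 1, 0, 5, 2].
  Check: interpolating c through the α_i gives m(x) = 10 + 10·x (degree < 2) with m(α_i) = c_i for every i, so c is indeed a codeword.


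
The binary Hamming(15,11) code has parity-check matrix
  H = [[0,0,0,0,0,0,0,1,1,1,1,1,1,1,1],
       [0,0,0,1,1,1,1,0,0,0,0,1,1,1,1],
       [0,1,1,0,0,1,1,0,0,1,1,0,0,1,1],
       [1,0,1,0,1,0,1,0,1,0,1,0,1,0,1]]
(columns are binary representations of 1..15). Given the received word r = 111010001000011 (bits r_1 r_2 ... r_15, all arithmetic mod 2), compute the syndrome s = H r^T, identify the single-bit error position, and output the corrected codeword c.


s = (1, 1, 0, 1)^T, error position = 13, corrected codeword c = 111010001000111

Compute s = H r^T mod 2 one row at a time:
  s_1 = 0 + 1 + 0 + 0 + 0 + 0 + 1 + 1 = 3 ≡ 1 (mod 2).
  s_2 = 0 + 1 + 0 + 0 + 0 + 0 + 1 + 1 = 3 ≡ 1 (mod 2).
  s_3 = 1 + 1 + 0 + 0 + 0 + 0 + 1 + 1 = 4 ≡ 0 (mod 2).
  s_4 = 1 + 1 + 1 + 0 + 1 + 0 + 0 + 1 = 5 ≡ 1 (mod 2).
s = (1, 1, 0, 1)^T — this equals column 13 of H (binary 1101), so error is at position 13.
Correct: flip bit 13 of r = 111010001000011 to get c = 111010001000111.


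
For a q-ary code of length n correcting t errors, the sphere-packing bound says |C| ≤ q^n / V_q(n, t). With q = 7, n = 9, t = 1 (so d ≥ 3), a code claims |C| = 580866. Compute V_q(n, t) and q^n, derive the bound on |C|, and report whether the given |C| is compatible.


V_q(n, t) = 55, q^n = 40353607, Hamming bound = 733701, |C| = 580866 ≤ bound (satisfied).

Step 1: Compute V_q(n, t) = Σ_{j=0}^1 C(n, j) (q−1)^j.
  j = 0: C(9,0)·(6)^0 = 1·1 = 1.
  j = 1: C(9,1)·(6)^1 = 9·6 = 54.
  V_q(n, t) = 1 + 54 = 55.
Step 2: q^n = 7^9 = 40353607.
Step 3: Hamming bound ⌊q^n / V_q(n,t)⌋ = ⌊40353607/55⌋ = 733701.
Step 4: Compare |C| = 580866 to 733701: satisfied.
The claimed |C| lies below the Hamming bound.


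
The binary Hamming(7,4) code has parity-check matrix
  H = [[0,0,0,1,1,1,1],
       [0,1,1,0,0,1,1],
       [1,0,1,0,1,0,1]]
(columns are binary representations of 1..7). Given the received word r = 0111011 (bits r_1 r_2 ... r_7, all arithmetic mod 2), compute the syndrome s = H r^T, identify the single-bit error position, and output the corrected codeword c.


s = (1, 0, 0)^T, error position = 4, corrected codeword c = 0110011

Compute s = H r^T mod 2 one row at a time:
  s_1 = 1 + 0 + 1 + 1 = 3 ≡ 1 (mod 2).
  s_2 = 1 + 1 + 1 + 1 = 4 ≡ 0 (mod 2).
  s_3 = 0 + 1 + 0 + 1 = 2 ≡ 0 (mod 2).
s = (1, 0, 0)^T — this equals column 4 of H (binary 100), so error is at position 4.
Correct: flip bit 4 of r = 0111011 to get c = 0110011.


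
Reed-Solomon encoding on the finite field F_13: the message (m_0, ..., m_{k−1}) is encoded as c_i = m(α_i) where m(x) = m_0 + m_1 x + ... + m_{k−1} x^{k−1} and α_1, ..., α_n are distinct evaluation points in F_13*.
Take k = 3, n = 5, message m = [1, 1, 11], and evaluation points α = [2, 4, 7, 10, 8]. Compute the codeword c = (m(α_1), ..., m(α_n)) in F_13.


c = [8, 12, 1, 6, 11]

Message polynomial: m(x) = 1 + 1·x + 11·x^2 (mod 13).
For each evaluation point α_i, compute m(α_i) mod 13:
  α_1 = 2: Horner steps 11 → 10 → 8, so m(2) = 8.
  α_2 = 4: Horner steps 11 → 6 → 12, so m(4) = 12.
  α_3 = 7: Horner steps 11 → 0 → 1, so m(7) = 1.
  α_4 = 10: Horner steps 11 → 7 → 6, so m(10) = 6.
  α_5 = 8: Horner steps 11 → 11 → 11, so m(8) = 11.
Codeword c = [8, 12, 1, 6, 11] ∈ F_13^5.


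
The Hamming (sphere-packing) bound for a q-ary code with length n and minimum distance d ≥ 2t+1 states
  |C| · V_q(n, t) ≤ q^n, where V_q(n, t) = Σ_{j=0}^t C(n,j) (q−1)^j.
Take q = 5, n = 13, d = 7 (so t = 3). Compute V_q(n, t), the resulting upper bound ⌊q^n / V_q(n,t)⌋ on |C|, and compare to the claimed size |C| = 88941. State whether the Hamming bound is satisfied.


V_q(n, t) = 19605, q^n = 1220703125, Hamming bound = 62264, |C| = 88941 > bound (violated).

Step 1: Compute V_q(n, t) = Σ_{j=0}^3 C(n, j) (q−1)^j.
  j = 0: C(13,0)·(4)^0 = 1·1 = 1.
  j = 1: C(13,1)·(4)^1 = 13·4 = 52.
  j = 2: C(13,2)·(4)^2 = 78·16 = 1248.
  j = 3: C(13,3)·(4)^3 = 286·64 = 18304.
  V_q(n, t) = 1 + 52 + 1248 + 18304 = 19605.
Step 2: q^n = 5^13 = 1220703125.
Step 3: Hamming bound ⌊q^n / V_q(n,t)⌋ = ⌊1220703125/19605⌋ = 62264.
Step 4: Compare |C| = 88941 to 62264: violated.
The claimed |C| lies above the Hamming bound, so no 5-ary code of length 13 with d ≥ 7 can have 88941 codewords.


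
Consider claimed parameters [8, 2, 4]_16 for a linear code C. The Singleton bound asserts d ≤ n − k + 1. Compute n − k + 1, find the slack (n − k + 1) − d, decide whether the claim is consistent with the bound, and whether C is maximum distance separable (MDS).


Singleton RHS = n − k + 1 = 7, slack = 3, bound satisfied, not MDS.

Singleton bound: d ≤ n − k + 1.
Here n = 8, k = 2, so n − k + 1 = 7.
Given d = 4, check d ≤ 7: YES.
Slack = (n − k + 1) − d = 3.
The code is NOT MDS (slack = 3 > 0).
Description: the claimed parameters are [8, 2, 4]_16; such a code would be non-MDS.


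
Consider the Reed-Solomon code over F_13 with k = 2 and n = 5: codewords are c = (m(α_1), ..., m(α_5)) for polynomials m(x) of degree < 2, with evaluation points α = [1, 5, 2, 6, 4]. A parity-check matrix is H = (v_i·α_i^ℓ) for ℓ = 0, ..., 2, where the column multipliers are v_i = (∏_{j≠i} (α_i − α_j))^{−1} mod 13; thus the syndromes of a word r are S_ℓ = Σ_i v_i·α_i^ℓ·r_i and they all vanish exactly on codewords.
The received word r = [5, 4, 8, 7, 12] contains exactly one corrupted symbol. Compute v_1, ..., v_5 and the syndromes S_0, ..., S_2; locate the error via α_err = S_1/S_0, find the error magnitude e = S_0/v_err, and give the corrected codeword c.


S = (2, 8, 6), error at position 5, error magnitude e = 11, c = [5, 4, 8, 7, 1].

Step 1: column multipliers v_i = (∏_{j≠i}(α_i − α_j))^{−1} mod 13.
  i = 1 (α = 1): (1−5)(1−2)(1−6)(1−4) = (−4)·(−1)·(−5)·(−3) = 60 ≡ 8, so v_1 = 8^{−1} = 5 (mod 13).
  i = 2 (α = 5): (5−1)(5−2)(5−6)(5−4) = 4·3·(−1)·1 = −12 ≡ 1, so v_2 = 1^{−1} = 1 (mod 13).
  i = 3 (α = 2): (2−1)(2−5)(2−6)(2−4) = 1·(−3)·(−4)·(−2) = −24 ≡ 2, so v_3 = 2^{−1} = 7 (mod 13).
  i = 4 (α = 6): (6−1)(6−5)(6−2)(6−4) = 5·1·4·2 = 40 ≡ 1, so v_4 = 1^{−1} = 1 (mod 13).
  i = 5 (α = 4): (4−1)(4−5)(4−2)(4−6) = 3·(−1)·2·(−2) = 12 ≡ 12, so v_5 = 12^{−1} = 12 (mod 13).
  v = [5, 1, 7, 1, 12].
Step 2: syndromes of r = [5, 4, 8, 7, 12] (all sums mod 13).
  S_0 = Σ v_i r_i = 5·5 + 1·4 + 7·8 + 1·7 + 12·12 = 236 ≡ 2.
  S_1 = Σ v_i α_i r_i = 5·1·5 + 1·5·4 + 7·2·8 + 1·6·7 + 12·4·12 = 775 ≡ 8.
  α_i^2 mod 13 = [1, 12, 4, 10, 3].
  S_2 = Σ v_i α_i^2 r_i = 5·1·5 + 1·12·4 + 7·4·8 + 1·10·7 + 12·3·12 = 799 ≡ 6.
  S = (2, 8, 6) ≠ 0, so r is not a codeword (an error is present).
Step 3: locate the error. For a single error e at position i, S_ℓ = v_i·e·α_i^ℓ, so α_err = S_1/S_0.
  S_0^{−1} = 2^{−1} = 7 (mod 13), so α_err = 8·7 = 56 ≡ 4 = α_5. Error position i = 5.
  Consistency check: S_2/S_1 = 6·5 = 30 ≡ 4 = α_err ✓ (single-error assumption holds).
Step 4: error magnitude e = S_0/v_5 = S_0·∏_{j≠5}(α_5 − α_j) = 2·12 = 24 ≡ 11 (mod 13).
Step 5: correct position 5: c_5 = r_5 − e = 12 − 11 ≡ 1 (mod 13). Hence c = [5, 4, 8, 7, 1].
  Check: interpolating c through the α_i gives m(x) = 2 + 3·x (degree < 2) with m(α_i) = c_i for every i, so c is indeed a codeword.


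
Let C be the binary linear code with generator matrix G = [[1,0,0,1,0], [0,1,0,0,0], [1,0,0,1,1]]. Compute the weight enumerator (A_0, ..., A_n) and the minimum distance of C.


Weight distribution: A_0 = 1, A_1 = 2, A_2 = 2, A_3 = 2, A_4 = 1. Minimum distance d = 1.

Enumerate all 2^3 = 8 messages m ∈ F_2^3.
For each, compute codeword c = mG in F_2^5, then tally its weight.
  m = 000 → c = 00000, weight = 0.
  m = 100 → c = 10010, weight = 2.
  m = 010 → c = 01000, weight = 1.
  m = 110 → c = 11010, weight = 3.
  m = 001 → c = 10011, weight = 3.
  m = 101 → c = 00001, weight = 1.
  m = 011 → c = 11011, weight = 4.
  m = 111 → c = 01001, weight = 2.
Tally weights:
  weight 0: 1 codewords.
  weight 1: 2 codewords.
  weight 2: 2 codewords.
  weight 3: 2 codewords.
  weight 4: 1 codewords.
Minimum distance d = smallest w > 0 with A_w > 0 = 1.
Sanity: Σ A_w = 8 = 2^3 = 8 ✓.


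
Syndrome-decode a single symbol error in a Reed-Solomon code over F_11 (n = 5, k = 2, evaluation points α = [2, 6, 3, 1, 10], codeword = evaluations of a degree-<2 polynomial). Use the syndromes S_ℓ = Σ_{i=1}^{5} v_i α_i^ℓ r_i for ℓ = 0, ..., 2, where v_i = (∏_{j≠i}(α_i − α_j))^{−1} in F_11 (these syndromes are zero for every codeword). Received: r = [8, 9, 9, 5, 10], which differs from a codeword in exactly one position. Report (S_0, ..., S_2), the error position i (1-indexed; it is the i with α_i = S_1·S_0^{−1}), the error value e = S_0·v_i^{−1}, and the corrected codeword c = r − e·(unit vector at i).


S = (1, 3, 9), error at position 3, error magnitude e = 9, c = [8, 9, 0, 5, 10].

Step 1: column multipliers v_i = (∏_{j≠i}(α_i − α_j))^{−1} mod 11.
  i = 1 (α = 2): (2−6)(2−3)(2−1)(2−10) = (−4)·(−1)·1·(−8) = −32 ≡ 1, so v_1 = 1^{−1} = 1 (mod 11).
  i = 2 (α = 6): (6−2)(6−3)(6−1)(6−10) = 4·3·5·(−4) = −240 ≡ 2, so v_2 = 2^{−1} = 6 (mod 11).
  i = 3 (α = 3): (3−2)(3−6)(3−1)(3−10) = 1·(−3)·2·(−7) = 42 ≡ 9, so v_3 = 9^{−1} = 5 (mod 11).
  i = 4 (α = 1): (1−2)(1−6)(1−3)(1−10) = (−1)·(−5)·(−2)·(−9) = 90 ≡ 2, so v_4 = 2^{−1} = 6 (mod 11).
  i = 5 (α = 10): (10−2)(10−6)(10−3)(10−1) = 8·4·7·9 = 2016 ≡ 3, so v_5 = 3^{−1} = 4 (mod 11).
  v = [1, 6, 5, 6, 4].
Step 2: syndromes of r = [8, 9, 9, 5, 10] (all sums mod 11).
  S_0 = Σ v_i r_i = 1·8 + 6·9 + 5·9 + 6·5 + 4·10 = 177 ≡ 1.
  S_1 = Σ v_i α_i r_i = 1·2·8 + 6·6·9 + 5·3·9 + 6·1·5 + 4·10·10 = 905 ≡ 3.
  α_i^2 mod 11 = [4, 3, 9, 1, 1].
  S_2 = Σ v_i α_i^2 r_i = 1·4·8 + 6·3·9 + 5·9·9 + 6·1·5 + 4·1·10 = 669 ≡ 9.
  S = (1, 3, 9) ≠ 0, so r is not a codeword (an error is present).
Step 3: locate the error. For a single error e at position i, S_ℓ = v_i·e·α_i^ℓ, so α_err = S_1/S_0.
  S_0^{−1} = 1^{−1} = 1 (mod 11), so α_err = 3·1 = 3 ≡ 3 = α_3. Error position i = 3.
  Consistency check: S_2/S_1 = 9·4 = 36 ≡ 3 = α_err ✓ (single-error assumption holds).
Step 4: error magnitude e = S_0/v_3 = S_0·∏_{j≠3}(α_3 − α_j) = 1·9 = 9 ≡ 9 (mod 11).
Step 5: correct position 3: c_3 = r_3 − e = 9 − 9 ≡ 0 (mod 11). Hence c = [8, 9, 0, 5, 10].
  Check: interpolating c through the α_i gives m(x) = 2 + 3·x (degree < 2) with m(α_i) = c_i for every i, so c is indeed a codeword.


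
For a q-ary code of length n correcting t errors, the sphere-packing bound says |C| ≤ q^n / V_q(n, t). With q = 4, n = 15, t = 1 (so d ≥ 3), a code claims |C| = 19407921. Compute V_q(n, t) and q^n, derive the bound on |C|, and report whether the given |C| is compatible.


V_q(n, t) = 46, q^n = 1073741824, Hamming bound = 23342213, |C| = 19407921 ≤ bound (satisfied).

Step 1: Compute V_q(n, t) = Σ_{j=0}^1 C(n, j) (q−1)^j.
  j = 0: C(15,0)·(3)^0 = 1·1 = 1.
  j = 1: C(15,1)·(3)^1 = 15·3 = 45.
  V_q(n, t) = 1 + 45 = 46.
Step 2: q^n = 4^15 = 1073741824.
Step 3: Hamming bound ⌊q^n / V_q(n,t)⌋ = ⌊1073741824/46⌋ = 23342213.
Step 4: Compare |C| = 19407921 to 23342213: satisfied.
The claimed |C| lies below the Hamming bound.


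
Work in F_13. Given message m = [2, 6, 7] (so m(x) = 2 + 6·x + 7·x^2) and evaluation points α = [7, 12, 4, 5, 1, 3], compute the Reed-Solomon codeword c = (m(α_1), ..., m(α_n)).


c = [10, 3, 8, 12, 2, 5]

Message polynomial: m(x) = 2 + 6·x + 7·x^2 (mod 13).
For each evaluation point α_i, compute m(α_i) mod 13:
  α_1 = 7: Horner steps 7 → 3 → 10, so m(7) = 10.
  α_2 = 12: Horner steps 7 → 12 → 3, so m(12) = 3.
  α_3 = 4: Horner steps 7 → 8 → 8, so m(4) = 8.
  α_4 = 5: Horner steps 7 → 2 → 12, so m(5) = 12.
  α_5 = 1: Horner steps 7 → 0 → 2, so m(1) = 2.
  α_6 = 3: Horner steps 7 → 1 → 5, so m(3) = 5.
Codeword c = [10, 3, 8, 12, 2, 5] ∈ F_13^6.


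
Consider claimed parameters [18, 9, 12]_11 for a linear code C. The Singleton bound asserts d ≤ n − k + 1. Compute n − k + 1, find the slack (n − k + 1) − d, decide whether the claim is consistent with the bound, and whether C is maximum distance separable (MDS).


Singleton RHS = n − k + 1 = 10, slack = -2, bound violated (no such code; not MDS).

Singleton bound: d ≤ n − k + 1.
Here n = 18, k = 9, so n − k + 1 = 10.
Given d = 12, check d ≤ 10: NO.
Slack = (n − k + 1) − d = -2.
The slack is negative: d = 12 exceeds n − k + 1 = 10 by 2, so the Singleton bound is violated and no linear [18, 9, 12]_11 code can exist. In particular it is not MDS (MDS requires d = n − k + 1 exactly).
Description: the claimed parameters are [18, 9, 12]_11; such a code would be impossible (violates the Singleton bound).


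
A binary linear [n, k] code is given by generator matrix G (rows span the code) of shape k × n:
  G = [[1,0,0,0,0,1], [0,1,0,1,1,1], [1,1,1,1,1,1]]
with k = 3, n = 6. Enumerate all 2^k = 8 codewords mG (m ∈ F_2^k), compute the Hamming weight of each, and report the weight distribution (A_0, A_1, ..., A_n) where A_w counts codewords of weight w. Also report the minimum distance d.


Weight distribution: A_0 = 1, A_2 = 3, A_4 = 3, A_6 = 1. Minimum distance d = 2.

Enumerate all 2^3 = 8 messages m ∈ F_2^3.
For each, compute codeword c = mG in F_2^6, then tally its weight.
  m = 000 → c = 000000, weight = 0.
  m = 100 → c = 100001, weight = 2.
  m = 010 → c = 010111, weight = 4.
  m = 110 → c = 110110, weight = 4.
  m = 001 → c = 111111, weight = 6.
  m = 101 → c = 011110, weight = 4.
  m = 011 → c = 101000, weight = 2.
  m = 111 → c = 001001, weight = 2.
Tally weights:
  weight 0: 1 codewords.
  weight 2: 3 codewords.
  weight 4: 3 codewords.
  weight 6: 1 codewords.
Minimum distance d = smallest w > 0 with A_w > 0 = 2.
Sanity: Σ A_w = 8 = 2^3 = 8 ✓.


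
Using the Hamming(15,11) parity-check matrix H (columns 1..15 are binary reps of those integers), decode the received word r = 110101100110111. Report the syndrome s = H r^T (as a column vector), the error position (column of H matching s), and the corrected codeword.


s = (1, 0, 1, 1)^T, error position = 11, corrected codeword c = 110101100100111

Compute s = H r^T mod 2 one row at a time:
  s_1 = 0 + 0 + 1 + 1 + 0 + 1 + 1 + 1 = 5 ≡ 1 (mod 2).
  s_2 = 1 + 0 + 1 + 1 + 0 + 1 + 1 + 1 = 6 ≡ 0 (mod 2).
  s_3 = 1 + 0 + 1 + 1 + 1 + 1 + 1 + 1 = 7 ≡ 1 (mod 2).
  s_4 = 1 + 0 + 0 + 1 + 0 + 1 + 1 + 1 = 5 ≡ 1 (mod 2).
s = (1, 0, 1, 1)^T — this equals column 11 of H (binary 1011), so error is at position 11.
Correct: flip bit 11 of r = 110101100110111 to get c = 110101100100111.


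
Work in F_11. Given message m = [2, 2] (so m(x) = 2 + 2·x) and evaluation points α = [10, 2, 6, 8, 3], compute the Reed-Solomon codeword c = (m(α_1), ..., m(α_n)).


c = [0, 6, 3, 7, 8]

Message polynomial: m(x) = 2 + 2·x (mod 11).
For each evaluation point α_i, compute m(α_i) mod 11:
  α_1 = 10: Horner steps 2 → 0, so m(10) = 0.
  α_2 = 2: Horner steps 2 → 6, so m(2) = 6.
  α_3 = 6: Horner steps 2 → 3, so m(6) = 3.
  α_4 = 8: Horner steps 2 → 7, so m(8) = 7.
  α_5 = 3: Horner steps 2 → 8, so m(3) = 8.
Codeword c = [0, 6, 3, 7, 8] ∈ F_11^5.


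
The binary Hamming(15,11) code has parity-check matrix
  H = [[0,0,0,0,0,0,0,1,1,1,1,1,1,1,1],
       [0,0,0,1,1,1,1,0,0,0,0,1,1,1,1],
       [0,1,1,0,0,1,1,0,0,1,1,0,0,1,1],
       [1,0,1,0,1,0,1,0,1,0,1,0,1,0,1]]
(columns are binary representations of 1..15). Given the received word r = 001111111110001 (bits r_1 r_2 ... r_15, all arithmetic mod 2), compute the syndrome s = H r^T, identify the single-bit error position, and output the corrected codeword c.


s = (1, 1, 0, 0)^T, error position = 12, corrected codeword c = 001111111111001

Compute s = H r^T mod 2 one row at a time:
  s_1 = 1 + 1 + 1 + 1 + 0 + 0 + 0 + 1 = 5 ≡ 1 (mod 2).
  s_2 = 1 + 1 + 1 + 1 + 0 + 0 + 0 + 1 = 5 ≡ 1 (mod 2).
  s_3 = 0 + 1 + 1 + 1 + 1 + 1 + 0 + 1 = 6 ≡ 0 (mod 2).
  s_4 = 0 + 1 + 1 + 1 + 1 + 1 + 0 + 1 = 6 ≡ 0 (mod 2).
s = (1, 1, 0, 0)^T — this equals column 12 of H (binary 1100), so error is at position 12.
Correct: flip bit 12 of r = 001111111110001 to get c = 001111111111001.


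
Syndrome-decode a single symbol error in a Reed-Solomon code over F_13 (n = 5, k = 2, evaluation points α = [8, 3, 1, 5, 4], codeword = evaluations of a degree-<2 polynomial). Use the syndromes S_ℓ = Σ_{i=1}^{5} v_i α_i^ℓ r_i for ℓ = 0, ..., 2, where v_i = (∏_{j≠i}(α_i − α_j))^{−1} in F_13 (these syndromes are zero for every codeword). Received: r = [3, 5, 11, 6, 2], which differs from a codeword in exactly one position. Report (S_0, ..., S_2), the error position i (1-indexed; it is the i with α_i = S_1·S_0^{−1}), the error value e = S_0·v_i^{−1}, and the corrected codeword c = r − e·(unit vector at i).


S = (10, 11, 3), error at position 4, error magnitude e = 7, c = [3, 5, 11, 12, 2].

Step 1: column multipliers v_i = (∏_{j≠i}(α_i − α_j))^{−1} mod 13.
  i = 1 (α = 8): (8−3)(8−1)(8−5)(8−4) = 5·7·3·4 = 420 ≡ 4, so v_1 = 4^{−1} = 10 (mod 13).
  i = 2 (α = 3): (3−8)(3−1)(3−5)(3−4) = (−5)·2·(−2)·(−1) = −20 ≡ 6, so v_2 = 6^{−1} = 11 (mod 13).
  i = 3 (α = 1): (1−8)(1−3)(1−5)(1−4) = (−7)·(−2)·(−4)·(−3) = 168 ≡ 12, so v_3 = 12^{−1} = 12 (mod 13).
  i = 4 (α = 5): (5−8)(5−3)(5−1)(5−4) = (−3)·2·4·1 = −24 ≡ 2, so v_4 = 2^{−1} = 7 (mod 13).
  i = 5 (α = 4): (4−8)(4−3)(4−1)(4−5) = (−4)·1·3·(−1) = 12 ≡ 12, so v_5 = 12^{−1} = 12 (mod 13).
  v = [10, 11, 12, 7, 12].
Step 2: syndromes of r = [3, 5, 11, 6, 2] (all sums mod 13).
  S_0 = Σ v_i r_i = 10·3 + 11·5 + 12·11 + 7·6 + 12·2 = 283 ≡ 10.
  S_1 = Σ v_i α_i r_i = 10·8·3 + 11·3·5 + 12·1·11 + 7·5·6 + 12·4·2 = 843 ≡ 11.
  α_i^2 mod 13 = [12, 9, 1, 12, 3].
  S_2 = Σ v_i α_i^2 r_i = 10·12·3 + 11·9·5 + 12·1·11 + 7·12·6 + 12·3·2 = 1563 ≡ 3.
  S = (10, 11, 3) ≠ 0, so r is not a codeword (an error is present).
Step 3: locate the error. For a single error e at position i, S_ℓ = v_i·e·α_i^ℓ, so α_err = S_1/S_0.
  S_0^{−1} = 10^{−1} = 4 (mod 13), so α_err = 11·4 = 44 ≡ 5 = α_4. Error position i = 4.
  Consistency check: S_2/S_1 = 3·6 = 18 ≡ 5 = α_err ✓ (single-error assumption holds).
Step 4: error magnitude e = S_0/v_4 = S_0·∏_{j≠4}(α_4 − α_j) = 10·2 = 20 ≡ 7 (mod 13).
Step 5: correct position 4: c_4 = r_4 − e = 6 − 7 ≡ 12 (mod 13). Hence c = [3, 5, 11, 12, 2].
  Check: interpolating c through the α_i gives m(x) = 1 + 10·x (degree < 2) with m(α_i) = c_i for every i, so c is indeed a codeword.


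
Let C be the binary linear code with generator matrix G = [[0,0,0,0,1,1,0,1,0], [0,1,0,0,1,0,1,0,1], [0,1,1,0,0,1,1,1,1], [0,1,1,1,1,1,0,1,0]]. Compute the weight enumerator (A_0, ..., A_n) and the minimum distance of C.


Weight distribution: A_0 = 1, A_1 = 1, A_2 = 1, A_3 = 2, A_4 = 3, A_5 = 5, A_6 = 3. Minimum distance d = 1.

Enumerate all 2^4 = 16 messages m ∈ F_2^4.
For each, compute codeword c = mG in F_2^9, then tally its weight.
  m = 0000 → c = 000000000, weight = 0.
  m = 1000 → c = 000011010, weight = 3.
  m = 0100 → c = 010010101, weight = 4.
  m = 1100 → c = 010001111, weight = 5.
  m = 0010 → c = 011001111, weight = 6.
  m = 1010 → c = 011010101, weight = 5.
  m = 0110 → c = 001011010, weight = 4.
  m = 1110 → c = 001000000, weight = 1.
  m = 0001 → c = 011111010, weight = 6.
  m = 1001 → c = 011100000, weight = 3.
  m = 0101 → c = 001101111, weight = 6.
  m = 1101 → c = 001110101, weight = 5.
  m = 0011 → c = 000110101, weight = 4.
  m = 1011 → c = 000101111, weight = 5.
  m = 0111 → c = 010100000, weight = 2.
  m = 1111 → c = 010111010, weight = 5.
Tally weights:
  weight 0: 1 codewords.
  weight 1: 1 codewords.
  weight 2: 1 codewords.
  weight 3: 2 codewords.
  weight 4: 3 codewords.
  weight 5: 5 codewords.
  weight 6: 3 codewords.
Minimum distance d = smallest w > 0 with A_w > 0 = 1.
Sanity: Σ A_w = 16 = 2^4 = 16 ✓.


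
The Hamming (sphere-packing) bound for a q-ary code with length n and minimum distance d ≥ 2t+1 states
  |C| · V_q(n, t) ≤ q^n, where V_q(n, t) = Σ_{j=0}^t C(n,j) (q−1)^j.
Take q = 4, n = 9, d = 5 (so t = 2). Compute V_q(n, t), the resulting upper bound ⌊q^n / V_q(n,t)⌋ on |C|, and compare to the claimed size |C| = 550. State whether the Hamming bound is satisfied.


V_q(n, t) = 352, q^n = 262144, Hamming bound = 744, |C| = 550 ≤ bound (satisfied).

Step 1: Compute V_q(n, t) = Σ_{j=0}^2 C(n, j) (q−1)^j.
  j = 0: C(9,0)·(3)^0 = 1·1 = 1.
  j = 1: C(9,1)·(3)^1 = 9·3 = 27.
  j = 2: C(9,2)·(3)^2 = 36·9 = 324.
  V_q(n, t) = 1 + 27 + 324 = 352.
Step 2: q^n = 4^9 = 262144.
Step 3: Hamming bound ⌊q^n / V_q(n,t)⌋ = ⌊262144/352⌋ = 744.
Step 4: Compare |C| = 550 to 744: satisfied.
The claimed |C| lies below the Hamming bound.


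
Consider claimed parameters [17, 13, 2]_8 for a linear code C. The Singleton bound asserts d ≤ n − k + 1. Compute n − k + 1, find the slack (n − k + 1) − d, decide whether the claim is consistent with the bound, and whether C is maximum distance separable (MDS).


Singleton RHS = n − k + 1 = 5, slack = 3, bound satisfied, not MDS.

Singleton bound: d ≤ n − k + 1.
Here n = 17, k = 13, so n − k + 1 = 5.
Given d = 2, check d ≤ 5: YES.
Slack = (n − k + 1) − d = 3.
The code is NOT MDS (slack = 3 > 0).
Description: the claimed parameters are [17, 13, 2]_8; such a code would be non-MDS.


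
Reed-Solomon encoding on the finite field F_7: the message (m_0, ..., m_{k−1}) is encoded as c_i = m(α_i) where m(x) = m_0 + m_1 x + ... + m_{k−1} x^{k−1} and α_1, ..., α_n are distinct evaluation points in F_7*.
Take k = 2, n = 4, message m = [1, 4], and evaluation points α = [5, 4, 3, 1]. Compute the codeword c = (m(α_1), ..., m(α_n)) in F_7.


c = [0, 3, 6, 5]

Message polynomial: m(x) = 1 + 4·x (mod 7).
For each evaluation point α_i, compute m(α_i) mod 7:
  α_1 = 5: Horner steps 4 → 0, so m(5) = 0.
  α_2 = 4: Horner steps 4 → 3, so m(4) = 3.
  α_3 = 3: Horner steps 4 → 6, so m(3) = 6.
  α_4 = 1: Horner steps 4 → 5, so m(1) = 5.
Codeword c = [0, 3, 6, 5] ∈ F_7^4.


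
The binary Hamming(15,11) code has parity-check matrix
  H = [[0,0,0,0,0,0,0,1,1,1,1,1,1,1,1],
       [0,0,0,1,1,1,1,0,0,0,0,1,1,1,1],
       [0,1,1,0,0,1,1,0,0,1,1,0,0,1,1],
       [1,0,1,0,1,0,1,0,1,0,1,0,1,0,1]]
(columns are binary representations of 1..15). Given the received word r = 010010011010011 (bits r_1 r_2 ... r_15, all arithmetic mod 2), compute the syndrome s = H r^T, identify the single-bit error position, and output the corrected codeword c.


s = (1, 1, 0, 0)^T, error position = 12, corrected codeword c = 010010011011011

Compute s = H r^T mod 2 one row at a time:
  s_1 = 1 + 1 + 0 + 1 + 0 + 0 + 1 + 1 = 5 ≡ 1 (mod 2).
  s_2 = 0 + 1 + 0 + 0 + 0 + 0 + 1 + 1 = 3 ≡ 1 (mod 2).
  s_3 = 1 + 0 + 0 + 0 + 0 + 1 + 1 + 1 = 4 ≡ 0 (mod 2).
  s_4 = 0 + 0 + 1 + 0 + 1 + 1 + 0 + 1 = 4 ≡ 0 (mod 2).
s = (1, 1, 0, 0)^T — this equals column 12 of H (binary 1100), so error is at position 12.
Correct: flip bit 12 of r = 010010011010011 to get c = 010010011011011.


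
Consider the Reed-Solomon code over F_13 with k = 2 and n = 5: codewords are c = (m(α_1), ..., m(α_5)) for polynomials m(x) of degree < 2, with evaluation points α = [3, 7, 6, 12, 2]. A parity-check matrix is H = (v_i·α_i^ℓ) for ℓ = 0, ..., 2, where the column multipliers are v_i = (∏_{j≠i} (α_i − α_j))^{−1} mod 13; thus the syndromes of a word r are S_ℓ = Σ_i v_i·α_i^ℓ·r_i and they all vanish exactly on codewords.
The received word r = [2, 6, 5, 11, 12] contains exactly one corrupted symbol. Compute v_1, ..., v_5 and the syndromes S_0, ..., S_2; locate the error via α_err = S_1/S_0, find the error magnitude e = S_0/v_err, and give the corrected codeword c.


S = (10, 7, 1), error at position 5, error magnitude e = 11, c = [2, 6, 5, 11, 1].

Step 1: column multipliers v_i = (∏_{j≠i}(α_i − α_j))^{−1} mod 13.
  i = 1 (α = 3): (3−7)(3−6)(3−12)(3−2) = (−4)·(−3)·(−9)·1 = −108 ≡ 9, so v_1 = 9^{−1} = 3 (mod 13).
  i = 2 (α = 7): (7−3)(7−6)(7−12)(7−2) = 4·1·(−5)·5 = −100 ≡ 4, so v_2 = 4^{−1} = 10 (mod 13).
  i = 3 (α = 6): (6−3)(6−7)(6−12)(6−2) = 3·(−1)·(−6)·4 = 72 ≡ 7, so v_3 = 7^{−1} = 2 (mod 13).
  i = 4 (α = 12): (12−3)(12−7)(12−6)(12−2) = 9·5·6·10 = 2700 ≡ 9, so v_4 = 9^{−1} = 3 (mod 13).
  i = 5 (α = 2): (2−3)(2−7)(2−6)(2−12) = (−1)·(−5)·(−4)·(−10) = 200 ≡ 5, so v_5 = 5^{−1} = 8 (mod 13).
  v = [3, 10, 2, 3, 8].
Step 2: syndromes of r = [2, 6, 5, 11, 12] (all sums mod 13).
  S_0 = Σ v_i r_i = 3·2 + 10·6 + 2·5 + 3·11 + 8·12 = 205 ≡ 10.
  S_1 = Σ v_i α_i r_i = 3·3·2 + 10·7·6 + 2·6·5 + 3·12·11 + 8·2·12 = 1086 ≡ 7.
  α_i^2 mod 13 = [9, 10, 10, 1, 4].
  S_2 = Σ v_i α_i^2 r_i = 3·9·2 + 10·10·6 + 2·10·5 + 3·1·11 + 8·4·12 = 1171 ≡ 1.
  S = (10, 7, 1) ≠ 0, so r is not a codeword (an error is present).
Step 3: locate the error. For a single error e at position i, S_ℓ = v_i·e·α_i^ℓ, so α_err = S_1/S_0.
  S_0^{−1} = 10^{−1} = 4 (mod 13), so α_err = 7·4 = 28 ≡ 2 = α_5. Error position i = 5.
  Consistency check: S_2/S_1 = 1·2 = 2 ≡ 2 = α_err ✓ (single-error assumption holds).
Step 4: error magnitude e = S_0/v_5 = S_0·∏_{j≠5}(α_5 − α_j) = 10·5 = 50 ≡ 11 (mod 13).
Step 5: correct position 5: c_5 = r_5 − e = 12 − 11 ≡ 1 (mod 13). Hence c = [2, 6, 5, 11, 1].
  Check: interpolating c through the α_i gives m(x) = 12 + 1·x (degree < 2) with m(α_i) = c_i for every i, so c is indeed a codeword.


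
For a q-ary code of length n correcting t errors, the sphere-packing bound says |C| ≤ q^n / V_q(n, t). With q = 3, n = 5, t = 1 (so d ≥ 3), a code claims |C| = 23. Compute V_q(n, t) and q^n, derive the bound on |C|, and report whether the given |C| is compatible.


V_q(n, t) = 11, q^n = 243, Hamming bound = 22, |C| = 23 > bound (violated).

Step 1: Compute V_q(n, t) = Σ_{j=0}^1 C(n, j) (q−1)^j.
  j = 0: C(5,0)·(2)^0 = 1·1 = 1.
  j = 1: C(5,1)·(2)^1 = 5·2 = 10.
  V_q(n, t) = 1 + 10 = 11.
Step 2: q^n = 3^5 = 243.
Step 3: Hamming bound ⌊q^n / V_q(n,t)⌋ = ⌊243/11⌋ = 22.
Step 4: Compare |C| = 23 to 22: violated.
The claimed |C| lies above the Hamming bound, so no 3-ary code of length 5 with d ≥ 3 can have 23 codewords.


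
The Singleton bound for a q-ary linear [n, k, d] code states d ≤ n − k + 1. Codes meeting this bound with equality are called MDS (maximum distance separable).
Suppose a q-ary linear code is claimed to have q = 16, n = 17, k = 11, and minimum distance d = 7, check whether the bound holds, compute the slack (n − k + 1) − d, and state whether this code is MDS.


Singleton RHS = n − k + 1 = 7, slack = 0, bound satisfied, MDS.

Singleton bound: d ≤ n − k + 1.
Here n = 17, k = 11, so n − k + 1 = 7.
Given d = 7, check d ≤ 7: YES.
Slack = (n − k + 1) − d = 0.
The code is MDS (slack = 0).
Description: the claimed parameters are [17, 11, 7]_16; such a code would be MDS (meets Singleton bound).


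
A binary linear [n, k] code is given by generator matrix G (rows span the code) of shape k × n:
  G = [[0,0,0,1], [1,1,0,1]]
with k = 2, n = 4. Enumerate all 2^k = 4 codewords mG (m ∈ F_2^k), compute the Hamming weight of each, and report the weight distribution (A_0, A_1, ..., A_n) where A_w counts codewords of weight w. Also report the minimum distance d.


Weight distribution: A_0 = 1, A_1 = 1, A_2 = 1, A_3 = 1. Minimum distance d = 1.

Enumerate all 2^2 = 4 messages m ∈ F_2^2.
For each, compute codeword c = mG in F_2^4, then tally its weight.
  m = 00 → c = 0000, weight = 0.
  m = 10 → c = 0001, weight = 1.
  m = 01 → c = 1101, weight = 3.
  m = 11 → c = 1100, weight = 2.
Tally weights:
  weight 0: 1 codewords.
  weight 1: 1 codewords.
  weight 2: 1 codewords.
  weight 3: 1 codewords.
Minimum distance d = smallest w > 0 with A_w > 0 = 1.
Sanity: Σ A_w = 4 = 2^2 = 4 ✓.


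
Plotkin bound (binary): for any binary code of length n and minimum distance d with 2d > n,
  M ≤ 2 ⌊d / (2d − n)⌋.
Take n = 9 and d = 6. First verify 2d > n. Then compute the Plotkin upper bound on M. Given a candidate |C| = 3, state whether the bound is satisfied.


Plotkin bound M ≤ 4; given |C| = 3 ≤ bound (satisfied).

Check applicability: 2d = 12, n = 9.
2d − n = 3 > 0, so Plotkin applies.
Compute d/(2d−n) = 6/3 ≈ 2.0000.
⌊d/(2d−n)⌋ = 2.
Plotkin bound: M ≤ 2·2 = 4.
Given |C| = 3, check: satisfied.
This |C| is below the Plotkin bound.


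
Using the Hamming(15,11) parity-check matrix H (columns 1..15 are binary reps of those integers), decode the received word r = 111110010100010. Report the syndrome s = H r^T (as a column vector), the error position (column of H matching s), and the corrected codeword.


s = (1, 1, 0, 1)^T, error position = 13, corrected codeword c = 111110010100110

Compute s = H r^T mod 2 one row at a time:
  s_1 = 1 + 0 + 1 + 0 + 0 + 0 + 1 + 0 = 3 ≡ 1 (mod 2).
  s_2 = 1 + 1 + 0 + 0 + 0 + 0 + 1 + 0 = 3 ≡ 1 (mod 2).
  s_3 = 1 + 1 + 0 + 0 + 1 + 0 + 1 + 0 = 4 ≡ 0 (mod 2).
  s_4 = 1 + 1 + 1 + 0 + 0 + 0 + 0 + 0 = 3 ≡ 1 (mod 2).
s = (1, 1, 0, 1)^T — this equals column 13 of H (binary 1101), so error is at position 13.
Correct: flip bit 13 of r = 111110010100010 to get c = 111110010100110.


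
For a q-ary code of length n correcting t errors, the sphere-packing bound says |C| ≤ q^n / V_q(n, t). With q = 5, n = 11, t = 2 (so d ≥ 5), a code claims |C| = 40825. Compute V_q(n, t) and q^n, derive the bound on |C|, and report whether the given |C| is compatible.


V_q(n, t) = 925, q^n = 48828125, Hamming bound = 52787, |C| = 40825 ≤ bound (satisfied).

Step 1: Compute V_q(n, t) = Σ_{j=0}^2 C(n, j) (q−1)^j.
  j = 0: C(11,0)·(4)^0 = 1·1 = 1.
  j = 1: C(11,1)·(4)^1 = 11·4 = 44.
  j = 2: C(11,2)·(4)^2 = 55·16 = 880.
  V_q(n, t) = 1 + 44 + 880 = 925.
Step 2: q^n = 5^11 = 48828125.
Step 3: Hamming bound ⌊q^n / V_q(n,t)⌋ = ⌊48828125/925⌋ = 52787.
Step 4: Compare |C| = 40825 to 52787: satisfied.
The claimed |C| lies below the Hamming bound.


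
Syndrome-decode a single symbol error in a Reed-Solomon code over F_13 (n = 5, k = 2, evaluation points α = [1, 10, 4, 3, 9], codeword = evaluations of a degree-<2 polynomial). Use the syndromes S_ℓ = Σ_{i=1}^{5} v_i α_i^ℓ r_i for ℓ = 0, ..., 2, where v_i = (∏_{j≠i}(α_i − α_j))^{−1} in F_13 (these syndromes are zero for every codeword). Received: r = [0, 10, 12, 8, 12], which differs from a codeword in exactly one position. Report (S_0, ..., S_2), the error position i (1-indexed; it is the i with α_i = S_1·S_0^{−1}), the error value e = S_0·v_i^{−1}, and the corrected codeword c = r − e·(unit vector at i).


S = (12, 4, 10), error at position 5, error magnitude e = 6, c = [0, 10, 12, 8, 6].

Step 1: column multipliers v_i = (∏_{j≠i}(α_i − α_j))^{−1} mod 13.
  i = 1 (α = 1): (1−10)(1−4)(1−3)(1−9) = (−9)·(−3)·(−2)·(−8) = 432 ≡ 3, so v_1 = 3^{−1} = 9 (mod 13).
  i = 2 (α = 10): (10−1)(10−4)(10−3)(10−9) = 9·6·7·1 = 378 ≡ 1, so v_2 = 1^{−1} = 1 (mod 13).
  i = 3 (α = 4): (4−1)(4−10)(4−3)(4−9) = 3·(−6)·1·(−5) = 90 ≡ 12, so v_3 = 12^{−1} = 12 (mod 13).
  i = 4 (α = 3): (3−1)(3−10)(3−4)(3−9) = 2·(−7)·(−1)·(−6) = −84 ≡ 7, so v_4 = 7^{−1} = 2 (mod 13).
  i = 5 (α = 9): (9−1)(9−10)(9−4)(9−3) = 8·(−1)·5·6 = −240 ≡ 7, so v_5 = 7^{−1} = 2 (mod 13).
  v = [9, 1, 12, 2, 2].
Step 2: syndromes of r = [0, 10, 12, 8, 12] (all sums mod 13).
  S_0 = Σ v_i r_i = 9·0 + 1·10 + 12·12 + 2·8 + 2·12 = 194 ≡ 12.
  S_1 = Σ v_i α_i r_i = 9·1·0 + 1·10·10 + 12·4·12 + 2·3·8 + 2·9·12 = 940 ≡ 4.
  α_i^2 mod 13 = [1, 9, 3, 9, 3].
  S_2 = Σ v_i α_i^2 r_i = 9·1·0 + 1·9·10 + 12·3·12 + 2·9·8 + 2·3·12 = 738 ≡ 10.
  S = (12, 4, 10) ≠ 0, so r is not a codeword (an error is present).
Step 3: locate the error. For a single error e at position i, S_ℓ = v_i·e·α_i^ℓ, so α_err = S_1/S_0.
  S_0^{−1} = 12^{−1} = 12 (mod 13), so α_err = 4·12 = 48 ≡ 9 = α_5. Error position i = 5.
  Consistency check: S_2/S_1 = 10·10 = 100 ≡ 9 = α_err ✓ (single-error assumption holds).
Step 4: error magnitude e = S_0/v_5 = S_0·∏_{j≠5}(α_5 − α_j) = 12·7 = 84 ≡ 6 (mod 13).
Step 5: correct position 5: c_5 = r_5 − e = 12 − 6 ≡ 6 (mod 13). Hence c = [0, 10, 12, 8, 6].
  Check: interpolating c through the α_i gives m(x) = 9 + 4·x (degree < 2) with m(α_i) = c_i for every i, so c is indeed a codeword.


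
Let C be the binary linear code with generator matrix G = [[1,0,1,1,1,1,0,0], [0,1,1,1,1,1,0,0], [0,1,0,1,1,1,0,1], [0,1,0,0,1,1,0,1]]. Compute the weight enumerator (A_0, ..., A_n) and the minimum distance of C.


Weight distribution: A_0 = 1, A_1 = 1, A_2 = 2, A_3 = 2, A_4 = 5, A_5 = 5. Minimum distance d = 1.

Enumerate all 2^4 = 16 messages m ∈ F_2^4.
For each, compute codeword c = mG in F_2^8, then tally its weight.
  m = 0000 → c = 00000000, weight = 0.
  m = 1000 → c = 10111100, weight = 5.
  m = 0100 → c = 01111100, weight = 5.
  m = 1100 → c = 11000000, weight = 2.
  m = 0010 → c = 01011101, weight = 5.
  m = 1010 → c = 11100001, weight = 4.
  m = 0110 → c = 00100001, weight = 2.
  m = 1110 → c = 10011101, weight = 5.
  m = 0001 → c = 01001101, weight = 4.
  m = 1001 → c = 11110001, weight = 5.
  m = 0101 → c = 00110001, weight = 3.
  m = 1101 → c = 10001101, weight = 4.
  m = 0011 → c = 00010000, weight = 1.
  m = 1011 → c = 10101100, weight = 4.
  m = 0111 → c = 01101100, weight = 4.
  m = 1111 → c = 11010000, weight = 3.
Tally weights:
  weight 0: 1 codewords.
  weight 1: 1 codewords.
  weight 2: 2 codewords.
  weight 3: 2 codewords.
  weight 4: 5 codewords.
  weight 5: 5 codewords.
Minimum distance d = smallest w > 0 with A_w > 0 = 1.
Sanity: Σ A_w = 16 = 2^4 = 16 ✓.


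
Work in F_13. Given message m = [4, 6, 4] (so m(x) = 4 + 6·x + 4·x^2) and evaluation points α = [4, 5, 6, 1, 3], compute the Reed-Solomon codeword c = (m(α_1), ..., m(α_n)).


c = [1, 4, 2, 1, 6]

Message polynomial: m(x) = 4 + 6·x + 4·x^2 (mod 13).
For each evaluation point α_i, compute m(α_i) mod 13:
  α_1 = 4: Horner steps 4 → 9 → 1, so m(4) = 1.
  α_2 = 5: Horner steps 4 → 0 → 4, so m(5) = 4.
  α_3 = 6: Horner steps 4 → 4 → 2, so m(6) = 2.
  α_4 = 1: Horner steps 4 → 10 → 1, so m(1) = 1.
  α_5 = 3: Horner steps 4 → 5 → 6, so m(3) = 6.
Codeword c = [1, 4, 2, 1, 6] ∈ F_13^5.


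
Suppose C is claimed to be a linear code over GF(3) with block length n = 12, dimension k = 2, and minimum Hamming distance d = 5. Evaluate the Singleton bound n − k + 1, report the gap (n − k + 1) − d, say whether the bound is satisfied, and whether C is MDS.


Singleton RHS = n − k + 1 = 11, slack = 6, bound satisfied, not MDS.

Singleton bound: d ≤ n − k + 1.
Here n = 12, k = 2, so n − k + 1 = 11.
Given d = 5, check d ≤ 11: YES.
Slack = (n − k + 1) − d = 6.
The code is NOT MDS (slack = 6 > 0).
Description: the claimed parameters are [12, 2, 5]_3; such a code would be non-MDS.


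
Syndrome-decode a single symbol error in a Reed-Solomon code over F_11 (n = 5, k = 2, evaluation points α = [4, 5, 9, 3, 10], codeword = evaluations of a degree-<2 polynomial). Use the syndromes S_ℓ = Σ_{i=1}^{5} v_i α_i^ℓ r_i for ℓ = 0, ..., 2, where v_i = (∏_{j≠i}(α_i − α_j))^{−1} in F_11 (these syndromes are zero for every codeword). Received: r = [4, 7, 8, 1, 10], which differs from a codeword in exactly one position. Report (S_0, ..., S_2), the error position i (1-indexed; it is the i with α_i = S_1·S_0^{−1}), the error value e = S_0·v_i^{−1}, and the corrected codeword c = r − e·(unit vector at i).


S = (10, 1, 10), error at position 5, error magnitude e = 10, c = [4, 7, 8, 1, 0].

Step 1: column multipliers v_i = (∏_{j≠i}(α_i − α_j))^{−1} mod 11.
  i = 1 (α = 4): (4−5)(4−9)(4−3)(4−10) = (−1)·(−5)·1·(−6) = −30 ≡ 3, so v_1 = 3^{−1} = 4 (mod 11).
  i = 2 (α = 5): (5−4)(5−9)(5−3)(5−10) = 1·(−4)·2·(−5) = 40 ≡ 7, so v_2 = 7^{−1} = 8 (mod 11).
  i = 3 (α = 9): (9−4)(9−5)(9−3)(9−10) = 5·4·6·(−1) = −120 ≡ 1, so v_3 = 1^{−1} = 1 (mod 11).
  i = 4 (α = 3): (3−4)(3−5)(3−9)(3−10) = (−1)·(−2)·(−6)·(−7) = 84 ≡ 7, so v_4 = 7^{−1} = 8 (mod 11).
  i = 5 (α = 10): (10−4)(10−5)(10−9)(10−3) = 6·5·1·7 = 210 ≡ 1, so v_5 = 1^{−1} = 1 (mod 11).
  v = [4, 8, 1, 8, 1].
Step 2: syndromes of r = [4, 7, 8, 1, 10] (all sums mod 11).
  S_0 = Σ v_i r_i = 4·4 + 8·7 + 1·8 + 8·1 + 1·10 = 98 ≡ 10.
  S_1 = Σ v_i α_i r_i = 4·4·4 + 8·5·7 + 1·9·8 + 8·3·1 + 1·10·10 = 540 ≡ 1.
  α_i^2 mod 11 = [5, 3, 4, 9, 1].
  S_2 = Σ v_i α_i^2 r_i = 4·5·4 + 8·3·7 + 1·4·8 + 8·9·1 + 1·1·10 = 362 ≡ 10.
  S = (10, 1, 10) ≠ 0, so r is not a codeword (an error is present).
Step 3: locate the error. For a single error e at position i, S_ℓ = v_i·e·α_i^ℓ, so α_err = S_1/S_0.
  S_0^{−1} = 10^{−1} = 10 (mod 11), so α_err = 1·10 = 10 ≡ 10 = α_5. Error position i = 5.
  Consistency check: S_2/S_1 = 10·1 = 10 ≡ 10 = α_err ✓ (single-error assumption holds).
Step 4: error magnitude e = S_0/v_5 = S_0·∏_{j≠5}(α_5 − α_j) = 10·1 = 10 ≡ 10 (mod 11).
Step 5: correct position 5: c_5 = r_5 − e = 10 − 10 ≡ 0 (mod 11). Hence c = [4, 7, 8, 1, 0].
  Check: interpolating c through the α_i gives m(x) = 3 + 3·x (degree < 2) with m(α_i) = c_i for every i, so c is indeed a codeword.
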